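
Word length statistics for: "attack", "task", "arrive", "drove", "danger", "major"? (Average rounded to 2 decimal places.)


Lengths: "attack"=6, "task"=4, "arrive"=6, "drove"=5, "danger"=6, "major"=5
Sum = 32, Count = 6
Average = 32/6 = 5.33
= avg=5.33, min=4, max=6


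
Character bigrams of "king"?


Word: "king" (length 4)
Number of bigrams = 4 - 2 + 1 = 3
  Position 0: "ki"
  Position 1: "in"
  Position 2: "ng"
Bigrams = "ki", "in", "ng"


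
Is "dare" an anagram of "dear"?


Word 1: "dear" → sorted: ader
Word 2: "dare" → sorted: ader
Same letters? ader == ader
Anagram = Yes


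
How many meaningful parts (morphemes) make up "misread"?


Word: "misread"
Morphemes: mis- / read
Each morpheme carries meaning
= 2 morphemes


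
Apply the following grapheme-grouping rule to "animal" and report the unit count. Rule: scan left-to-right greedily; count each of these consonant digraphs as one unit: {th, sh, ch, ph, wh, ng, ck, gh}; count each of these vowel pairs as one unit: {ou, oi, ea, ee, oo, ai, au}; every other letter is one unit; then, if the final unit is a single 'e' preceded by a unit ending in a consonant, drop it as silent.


Word: "animal" (6 letters)
Left-to-right scan:
  [1] 'a' (letter)
  [2] 'n' (letter)
  [3] 'i' (letter)
  [4] 'm' (letter)
  [5] 'a' (letter)
  [6] 'l' (letter)
Units from scan: 6
Sound units = 6 units


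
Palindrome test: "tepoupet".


Word: "tepoupet"
Reversed: "tepuopet"
Forward == Backward? tepoupet != tepuopet
Palindrome = No


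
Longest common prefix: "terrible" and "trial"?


Word 1: "terrible"
Word 2: "trial"
Comparing from start:
  Pos 0: 't' == 't'
  Pos 1: 'e' != 'r' (stop)
LCP = "t" (length 1)


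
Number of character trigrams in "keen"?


Word: "keen" (length 4)
Number of 3-grams = length - 3 + 1 = 4 - 3 + 1
= 2


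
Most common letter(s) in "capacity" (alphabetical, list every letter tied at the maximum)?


Word: "capacity"
Letter counts:
  'a': 2
  'c': 2
  'i': 1
  'p': 1
  't': 1
  'y': 1
Maximum count = 2
Most frequent = 'a', 'c' (2 times each)


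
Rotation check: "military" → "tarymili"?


Word: "military", Candidate: "tarymili"
Method: check if candidate is substring of word+word
"militarymilitary" contains "tarymili"? Yes
Is rotation = Yes


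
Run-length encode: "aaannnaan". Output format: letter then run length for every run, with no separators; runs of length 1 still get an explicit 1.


String: "aaannnaan"
Scanning for consecutive runs:
  'a' x 3
  'n' x 3
  'a' x 2
  'n' x 1
RLE = "a3n3a2n1"


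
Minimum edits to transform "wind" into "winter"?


Word 1: "wind" (length 4)
Word 2: "winter" (length 6)
One optimal edit sequence (insert/delete/substitute each cost 1):
  1. keep 'w'
  2. keep 'i'
  3. keep 'n'
  4. insert 't'  (+1)
  5. insert 'e'  (+1)
  6. substitute 'd' -> 'r'  (+1)
Total edit operations: 3
Edit distance = 3


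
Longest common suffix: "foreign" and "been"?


Word 1: "foreign"
Word 2: "been"
Comparing from end:
  Pos -1: 'n' == 'n'
  Pos -2: 'g' != 'e' (stop)
LCS = "n" (length 1)


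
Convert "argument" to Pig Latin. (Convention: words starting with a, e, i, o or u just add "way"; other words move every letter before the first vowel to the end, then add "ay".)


Word: "argument"
Starts with vowel → add 'way'
Pig Latin = "argumentway"


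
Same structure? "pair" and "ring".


Pattern of "pair": [0, 1, 2, 3]
Pattern of "ring": [0, 1, 2, 3]
Patterns match
Same pattern = Yes


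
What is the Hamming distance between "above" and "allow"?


Comparing character by character (same length = 5):
  Pos 0: 'a' vs 'a' =
  Pos 1: 'b' vs 'l' !=
  Pos 2: 'o' vs 'l' !=
  Pos 3: 'v' vs 'o' !=
  Pos 4: 'e' vs 'w' !=
Hamming distance = 4


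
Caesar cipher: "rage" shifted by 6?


Word: "rage"
Shift: 6
Each letter → (letter + shift) mod 26:
  'r' (17) + 6 = 23 → 'x'
  'a' (0) + 6 = 6 → 'g'
  'g' (6) + 6 = 12 → 'm'
  'e' (4) + 6 = 10 → 'k'
Result = "xgmk"


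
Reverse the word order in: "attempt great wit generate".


Original: "attempt great wit generate"
Words (1..n): attempt | great | wit | generate
Reversed (n..1): generate | wit | great | attempt
Result = "generate wit great attempt"


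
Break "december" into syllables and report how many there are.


Word: "december"
Syllable breakdown: de-cem-ber
Counting: 3 parts
= 3 syllables


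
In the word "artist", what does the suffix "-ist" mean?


Suffix: -ist
Example: artist = art + -ist
Meaning = one who practices


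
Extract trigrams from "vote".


Word: "vote" (length 4)
Number of trigrams = 4 - 3 + 1 = 2
  Position 0: "vot"
  Position 1: "ote"
Trigrams = "vot", "ote"


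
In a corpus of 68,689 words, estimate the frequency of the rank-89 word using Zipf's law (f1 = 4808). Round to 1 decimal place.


Zipf's law: f(r) = f(1) / r
f(1) = 4808
f(89) = 4808 / 89
= 54.0 occurrences


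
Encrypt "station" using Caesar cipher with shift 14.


Word: "station"
Shift: 14
Each letter → (letter + shift) mod 26:
  's' (18) + 14 = 6 → 'g'
  't' (19) + 14 = 7 → 'h'
  'a' (0) + 14 = 14 → 'o'
  't' (19) + 14 = 7 → 'h'
  'i' (8) + 14 = 22 → 'w'
  'o' (14) + 14 = 2 → 'c'
  'n' (13) + 14 = 1 → 'b'
Result = "ghohwcb"


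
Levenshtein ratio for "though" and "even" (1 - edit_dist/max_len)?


Word 1: "though" (length 6)
Word 2: "even" (length 4)
One optimal edit sequence:
  1. delete 't'  (+1)
  2. delete 'h'  (+1)
  3. substitute 'o' -> 'e'  (+1)
  4. substitute 'u' -> 'v'  (+1)
  5. substitute 'g' -> 'e'  (+1)
  6. substitute 'h' -> 'n'  (+1)
Edit distance = 6
Max length = max(6, 4) = 6
Similarity = 1 - 6/6
= 0.0000


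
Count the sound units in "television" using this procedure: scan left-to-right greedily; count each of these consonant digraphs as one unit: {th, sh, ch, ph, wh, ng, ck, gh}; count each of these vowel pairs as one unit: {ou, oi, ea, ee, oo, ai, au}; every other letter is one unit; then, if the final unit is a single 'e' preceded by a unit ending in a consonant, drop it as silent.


Word: "television" (10 letters)
Left-to-right scan:
  1. 't' (letter)
  2. 'e' (letter)
  3. 'l' (letter)
  4. 'e' (letter)
  5. 'v' (letter)
  6. 'i' (letter)
  7. 's' (letter)
  8. 'i' (letter)
  9. 'o' (letter)
  10. 'n' (letter)
Units from scan: 10
Sound units = 10 units


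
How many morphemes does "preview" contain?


Word: "preview"
Morphemes: pre- / view
Each morpheme carries meaning
= 2 morphemes


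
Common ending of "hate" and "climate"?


Word 1: "hate"
Word 2: "climate"
Comparing from end:
  Pos -1: 'e' == 'e'
  Pos -2: 't' == 't'
  Pos -3: 'a' == 'a'
  Pos -4: 'h' != 'm' (stop)
LCS = "ate" (length 3)


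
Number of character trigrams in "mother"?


Word: "mother" (length 6)
Number of 3-grams = length - 3 + 1 = 6 - 3 + 1
= 4


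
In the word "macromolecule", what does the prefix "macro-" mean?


Prefix: macro-
Example: macromolecule (macro- + molecule)
Meaning = large


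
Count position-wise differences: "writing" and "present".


Comparing character by character (same length = 7):
  Pos 0: 'w' vs 'p' !=
  Pos 1: 'r' vs 'r' =
  Pos 2: 'i' vs 'e' !=
  Pos 3: 't' vs 's' !=
  Pos 4: 'i' vs 'e' !=
  Pos 5: 'n' vs 'n' =
  Pos 6: 'g' vs 't' !=
Hamming distance = 5


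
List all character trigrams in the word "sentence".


Word: "sentence" (length 8)
Number of trigrams = 8 - 3 + 1 = 6
  Position 0: "sen"
  Position 1: "ent"
  Position 2: "nte"
  Position 3: "ten"
  Position 4: "enc"
  Position 5: "nce"
Trigrams = "sen", "ent", "nte", "ten", "enc", "nce"


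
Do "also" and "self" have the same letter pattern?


Pattern of "also": [0, 1, 2, 3]
Pattern of "self": [0, 1, 2, 3]
Patterns match
Same pattern = Yes


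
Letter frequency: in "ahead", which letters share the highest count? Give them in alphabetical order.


Word: "ahead"
Letter counts:
  'a': 2
  'd': 1
  'e': 1
  'h': 1
Maximum count = 2
Most frequent = 'a' (2 times each)


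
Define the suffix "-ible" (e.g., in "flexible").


Suffix: -ible
Example: flexible (flex + -ible)
Meaning = capable of


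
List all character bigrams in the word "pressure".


Word: "pressure" (length 8)
Number of bigrams = 8 - 2 + 1 = 7
  Position 0: "pr"
  Position 1: "re"
  Position 2: "es"
  Position 3: "ss"
  Position 4: "su"
  Position 5: "ur"
  Position 6: "re"
Bigrams = "pr", "re", "es", "ss", "su", "ur", "re"


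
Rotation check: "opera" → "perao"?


Word: "opera", Candidate: "perao"
Method: check if candidate is substring of word+word
"operaopera" contains "perao"? Yes
Is rotation = Yes


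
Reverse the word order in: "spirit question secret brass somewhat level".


Original: "spirit question secret brass somewhat level"
Words (1..n): spirit | question | secret | brass | somewhat | level
Reversed (n..1): level | somewhat | brass | secret | question | spirit
Result = "level somewhat brass secret question spirit"


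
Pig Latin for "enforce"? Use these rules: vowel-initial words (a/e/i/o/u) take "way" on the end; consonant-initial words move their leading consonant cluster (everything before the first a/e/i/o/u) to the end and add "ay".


Word: "enforce"
Starts with vowel → add 'way'
Pig Latin = "enforceway"


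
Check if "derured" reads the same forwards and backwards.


Word: "derured"
Reversed: "derured"
Forward == Backward? derured == derured
Palindrome = Yes


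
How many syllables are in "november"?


Word: "november"
Syllable breakdown: no-vem-ber
Counting: 3 parts
= 3 syllables


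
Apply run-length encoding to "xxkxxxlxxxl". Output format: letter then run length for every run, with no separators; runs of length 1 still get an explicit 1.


String: "xxkxxxlxxxl"
Scanning for consecutive runs:
  'x' x 2
  'k' x 1
  'x' x 3
  'l' x 1
  'x' x 3
  'l' x 1
RLE = "x2k1x3l1x3l1"


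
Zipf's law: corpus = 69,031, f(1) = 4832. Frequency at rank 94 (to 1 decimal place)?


Zipf's law: f(r) = f(1) / r
f(1) = 4832
f(94) = 4832 / 94
= 51.4 occurrences


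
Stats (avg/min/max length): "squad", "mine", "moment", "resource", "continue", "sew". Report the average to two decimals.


Lengths: "squad"=5, "mine"=4, "moment"=6, "resource"=8, "continue"=8, "sew"=3
Sum = 34, Count = 6
Average = 34/6 = 5.67
= avg=5.67, min=3, max=8


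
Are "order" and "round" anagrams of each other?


Word 1: "order" → sorted: deorr
Word 2: "round" → sorted: dnoru
Same letters? deorr != dnoru
Anagram = No


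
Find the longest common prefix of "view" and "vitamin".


Word 1: "view"
Word 2: "vitamin"
Comparing from start:
  Pos 0: 'v' == 'v'
  Pos 1: 'i' == 'i'
  Pos 2: 'e' != 't' (stop)
LCP = "vi" (length 2)


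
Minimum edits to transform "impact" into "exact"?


Word 1: "impact" (length 6)
Word 2: "exact" (length 5)
One optimal edit sequence (insert/delete/substitute each cost 1):
  1. delete 'i'  (+1)
  2. substitute 'm' -> 'e'  (+1)
  3. substitute 'p' -> 'x'  (+1)
  4. keep 'a'
  5. keep 'c'
  6. keep 't'
Total edit operations: 3
Edit distance = 3


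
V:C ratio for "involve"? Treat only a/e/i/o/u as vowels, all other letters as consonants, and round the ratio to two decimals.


Word: "involve"
Vowels (a,e,i,o,u): 3
Consonants: 4
Ratio = 3/4
= 0.75


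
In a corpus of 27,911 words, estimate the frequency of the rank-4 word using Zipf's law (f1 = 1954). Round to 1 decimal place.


Zipf's law: f(r) = f(1) / r
f(1) = 1954
f(4) = 1954 / 4
= 488.5 occurrences


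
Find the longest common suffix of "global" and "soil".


Word 1: "global"
Word 2: "soil"
Comparing from end:
  Pos -1: 'l' == 'l'
  Pos -2: 'a' != 'i' (stop)
LCS = "l" (length 1)


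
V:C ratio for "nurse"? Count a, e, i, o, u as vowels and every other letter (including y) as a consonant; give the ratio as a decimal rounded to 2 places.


Word: "nurse"
Vowels (a,e,i,o,u): 2
Consonants: 3
Ratio = 2/3
= 0.67


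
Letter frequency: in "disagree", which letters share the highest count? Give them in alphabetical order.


Word: "disagree"
Letter counts:
  'a': 1
  'd': 1
  'e': 2
  'g': 1
  'i': 1
  'r': 1
  's': 1
Maximum count = 2
Most frequent = 'e' (2 times each)


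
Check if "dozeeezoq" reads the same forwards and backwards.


Word: "dozeeezoq"
Reversed: "qozeeezod"
Forward == Backward? dozeeezoq != qozeeezod
Palindrome = No


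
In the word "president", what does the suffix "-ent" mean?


Suffix: -ent
Example: president = preside + -ent, with a spelling change
Meaning = one who / that which


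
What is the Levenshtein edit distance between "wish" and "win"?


Word 1: "wish" (length 4)
Word 2: "win" (length 3)
One optimal edit sequence (insert/delete/substitute each cost 1):
  1. keep 'w'
  2. keep 'i'
  3. delete 's'  (+1)
  4. substitute 'h' -> 'n'  (+1)
Total edit operations: 2
Edit distance = 2


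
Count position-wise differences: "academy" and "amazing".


Comparing character by character (same length = 7):
  Pos 0: 'a' vs 'a' =
  Pos 1: 'c' vs 'm' !=
  Pos 2: 'a' vs 'a' =
  Pos 3: 'd' vs 'z' !=
  Pos 4: 'e' vs 'i' !=
  Pos 5: 'm' vs 'n' !=
  Pos 6: 'y' vs 'g' !=
Hamming distance = 5


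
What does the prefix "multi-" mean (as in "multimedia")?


Prefix: multi-
As in: multimedia -> multi- + media
Meaning = many


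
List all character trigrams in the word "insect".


Word: "insect" (length 6)
Number of trigrams = 6 - 3 + 1 = 4
  Position 0: "ins"
  Position 1: "nse"
  Position 2: "sec"
  Position 3: "ect"
Trigrams = "ins", "nse", "sec", "ect"


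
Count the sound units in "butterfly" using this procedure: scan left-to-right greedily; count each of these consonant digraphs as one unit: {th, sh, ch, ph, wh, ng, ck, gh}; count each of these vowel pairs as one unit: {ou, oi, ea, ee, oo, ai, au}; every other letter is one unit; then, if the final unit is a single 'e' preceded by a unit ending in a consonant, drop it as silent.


Word: "butterfly" (9 letters)
Left-to-right scan:
  [1] 'b' (letter)
  [2] 'u' (letter)
  [3] 't' (letter)
  [4] 't' (letter)
  [5] 'e' (letter)
  [6] 'r' (letter)
  [7] 'f' (letter)
  [8] 'l' (letter)
  [9] 'y' (letter)
Units from scan: 9
Sound units = 9 units


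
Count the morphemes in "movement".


Word: "movement"
Morphemes: move / -ment
Each morpheme carries meaning
= 2 morphemes


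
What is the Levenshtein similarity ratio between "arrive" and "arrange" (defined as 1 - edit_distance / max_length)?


Word 1: "arrive" (length 6)
Word 2: "arrange" (length 7)
One optimal edit sequence:
  1. keep 'a'
  2. keep 'r'
  3. keep 'r'
  4. insert 'a'  (+1)
  5. substitute 'i' -> 'n'  (+1)
  6. substitute 'v' -> 'g'  (+1)
  7. keep 'e'
Edit distance = 3
Max length = max(6, 7) = 7
Similarity = 1 - 3/7
= 0.5714


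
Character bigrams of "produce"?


Word: "produce" (length 7)
Number of bigrams = 7 - 2 + 1 = 6
  Position 0: "pr"
  Position 1: "ro"
  Position 2: "od"
  Position 3: "du"
  Position 4: "uc"
  Position 5: "ce"
Bigrams = "pr", "ro", "od", "du", "uc", "ce"


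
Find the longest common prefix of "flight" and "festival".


Word 1: "flight"
Word 2: "festival"
Comparing from start:
  Pos 0: 'f' == 'f'
  Pos 1: 'l' != 'e' (stop)
LCP = "f" (length 1)


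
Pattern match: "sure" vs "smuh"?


Pattern of "sure": [0, 1, 2, 3]
Pattern of "smuh": [0, 1, 2, 3]
Patterns match
Same pattern = Yes


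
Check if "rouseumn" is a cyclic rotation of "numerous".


Word: "numerous", Candidate: "rouseumn"
Method: check if candidate is substring of word+word
"numerousnumerous" contains "rouseumn"? No
Is rotation = No


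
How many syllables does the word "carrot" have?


Word: "carrot"
Syllable breakdown: car · rot
Counting: 2 parts
= 2 syllables


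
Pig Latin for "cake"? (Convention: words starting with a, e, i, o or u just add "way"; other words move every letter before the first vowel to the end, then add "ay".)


Word: "cake"
Starts with consonant(s) → move to end, add 'ay'
Consonant cluster: "c"
Pig Latin = "akecay"


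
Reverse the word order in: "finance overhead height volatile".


Original: "finance overhead height volatile"
Words (1..n): finance | overhead | height | volatile
Reversed (n..1): volatile | height | overhead | finance
Result = "volatile height overhead finance"


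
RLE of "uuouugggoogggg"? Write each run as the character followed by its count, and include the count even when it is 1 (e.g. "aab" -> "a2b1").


String: "uuouugggoogggg"
Scanning for consecutive runs:
  'u' x 2
  'o' x 1
  'u' x 2
  'g' x 3
  'o' x 2
  'g' x 4
RLE = "u2o1u2g3o2g4"


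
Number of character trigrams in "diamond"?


Word: "diamond" (length 7)
Number of 3-grams = length - 3 + 1 = 7 - 3 + 1
= 5


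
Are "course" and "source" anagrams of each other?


Word 1: "course" → sorted: ceorsu
Word 2: "source" → sorted: ceorsu
Same letters? ceorsu == ceorsu
Anagram = Yes


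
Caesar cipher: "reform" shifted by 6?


Word: "reform"
Shift: 6
Each letter → (letter + shift) mod 26:
  'r' (17) + 6 = 23 → 'x'
  'e' (4) + 6 = 10 → 'k'
  'f' (5) + 6 = 11 → 'l'
  'o' (14) + 6 = 20 → 'u'
  'r' (17) + 6 = 23 → 'x'
  'm' (12) + 6 = 18 → 's'
Result = "xkluxs"


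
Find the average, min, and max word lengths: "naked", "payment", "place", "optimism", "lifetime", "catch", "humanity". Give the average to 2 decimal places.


Lengths: "naked"=5, "payment"=7, "place"=5, "optimism"=8, "lifetime"=8, "catch"=5, "humanity"=8
Sum = 46, Count = 7
Average = 46/7 = 6.57
= avg=6.57, min=5, max=8


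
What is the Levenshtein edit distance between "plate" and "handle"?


Word 1: "plate" (length 5)
Word 2: "handle" (length 6)
One optimal edit sequence (insert/delete/substitute each cost 1):
  1. insert 'h'  (+1)
  2. substitute 'p' -> 'a'  (+1)
  3. substitute 'l' -> 'n'  (+1)
  4. substitute 'a' -> 'd'  (+1)
  5. substitute 't' -> 'l'  (+1)
  6. keep 'e'
Total edit operations: 5
Edit distance = 5


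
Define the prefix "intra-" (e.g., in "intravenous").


Prefix: intra-
As in: intravenous -> intra- + venous
Meaning = within


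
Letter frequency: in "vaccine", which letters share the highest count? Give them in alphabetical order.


Word: "vaccine"
Letter counts:
  'a': 1
  'c': 2
  'e': 1
  'i': 1
  'n': 1
  'v': 1
Maximum count = 2
Most frequent = 'c' (2 times each)


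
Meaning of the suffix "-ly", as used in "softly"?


Suffix: -ly
As in: softly -> soft + -ly
Meaning = in a manner


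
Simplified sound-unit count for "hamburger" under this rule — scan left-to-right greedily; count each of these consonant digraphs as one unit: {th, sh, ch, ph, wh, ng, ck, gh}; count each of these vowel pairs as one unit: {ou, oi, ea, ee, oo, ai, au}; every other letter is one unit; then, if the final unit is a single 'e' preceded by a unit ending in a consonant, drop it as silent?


Word: "hamburger" (9 letters)
Left-to-right scan:
  (1) 'h' (letter)
  (2) 'a' (letter)
  (3) 'm' (letter)
  (4) 'b' (letter)
  (5) 'u' (letter)
  (6) 'r' (letter)
  (7) 'g' (letter)
  (8) 'e' (letter)
  (9) 'r' (letter)
Units from scan: 9
Sound units = 9 units


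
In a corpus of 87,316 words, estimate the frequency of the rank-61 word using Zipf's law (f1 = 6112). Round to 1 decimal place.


Zipf's law: f(r) = f(1) / r
f(1) = 6112
f(61) = 6112 / 61
= 100.2 occurrences


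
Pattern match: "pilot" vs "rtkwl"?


Pattern of "pilot": [0, 1, 2, 3, 4]
Pattern of "rtkwl": [0, 1, 2, 3, 4]
Patterns match
Same pattern = Yes


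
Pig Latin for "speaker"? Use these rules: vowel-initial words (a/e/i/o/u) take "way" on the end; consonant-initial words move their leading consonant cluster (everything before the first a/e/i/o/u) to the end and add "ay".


Word: "speaker"
Starts with consonant(s) → move to end, add 'ay'
Consonant cluster: "sp"
Pig Latin = "eakerspay"


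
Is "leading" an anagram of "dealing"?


Word 1: "dealing" → sorted: adegiln
Word 2: "leading" → sorted: adegiln
Same letters? adegiln == adegiln
Anagram = Yes


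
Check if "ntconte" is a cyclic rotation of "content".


Word: "content", Candidate: "ntconte"
Method: check if candidate is substring of word+word
"contentcontent" contains "ntconte"? Yes
Is rotation = Yes


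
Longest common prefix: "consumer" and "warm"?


Word 1: "consumer"
Word 2: "warm"
Comparing from start:
  Pos 0: 'c' != 'w' (stop)
LCP = "" (length 0)


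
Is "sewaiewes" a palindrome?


Word: "sewaiewes"
Reversed: "seweiawes"
Forward == Backward? sewaiewes != seweiawes
Palindrome = No


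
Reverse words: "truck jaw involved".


Original: "truck jaw involved"
Words (1..n): truck | jaw | involved
Reversed (n..1): involved | jaw | truck
Result = "involved jaw truck"


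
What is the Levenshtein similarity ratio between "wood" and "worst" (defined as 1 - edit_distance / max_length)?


Word 1: "wood" (length 4)
Word 2: "worst" (length 5)
One optimal edit sequence:
  1. keep 'w'
  2. keep 'o'
  3. insert 'r'  (+1)
  4. substitute 'o' -> 's'  (+1)
  5. substitute 'd' -> 't'  (+1)
Edit distance = 3
Max length = max(4, 5) = 5
Similarity = 1 - 3/5
= 0.4000


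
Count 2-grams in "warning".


Word: "warning" (length 7)
Number of 2-grams = length - 2 + 1 = 7 - 2 + 1
= 6


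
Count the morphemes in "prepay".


Word: "prepay"
Morphemes: pre- | pay
Each morpheme carries meaning
= 2 morphemes


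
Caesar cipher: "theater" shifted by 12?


Word: "theater"
Shift: 12
Each letter → (letter + shift) mod 26:
  't' (19) + 12 = 5 → 'f'
  'h' (7) + 12 = 19 → 't'
  'e' (4) + 12 = 16 → 'q'
  'a' (0) + 12 = 12 → 'm'
  't' (19) + 12 = 5 → 'f'
  'e' (4) + 12 = 16 → 'q'
  'r' (17) + 12 = 3 → 'd'
Result = "ftqmfqd"


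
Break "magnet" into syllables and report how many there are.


Word: "magnet"
Syllable breakdown: mag / net
Counting: 2 parts
= 2 syllables


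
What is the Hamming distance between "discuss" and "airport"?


Comparing character by character (same length = 7):
  Pos 0: 'd' vs 'a' !=
  Pos 1: 'i' vs 'i' =
  Pos 2: 's' vs 'r' !=
  Pos 3: 'c' vs 'p' !=
  Pos 4: 'u' vs 'o' !=
  Pos 5: 's' vs 'r' !=
  Pos 6: 's' vs 't' !=
Hamming distance = 6


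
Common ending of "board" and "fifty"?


Word 1: "board"
Word 2: "fifty"
Comparing from end:
  Pos -1: 'd' != 'y' (stop)
LCS = "" (length 0)


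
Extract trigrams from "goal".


Word: "goal" (length 4)
Number of trigrams = 4 - 3 + 1 = 2
  Position 0: "goa"
  Position 1: "oal"
Trigrams = "goa", "oal"


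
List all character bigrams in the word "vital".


Word: "vital" (length 5)
Number of bigrams = 5 - 2 + 1 = 4
  Position 0: "vi"
  Position 1: "it"
  Position 2: "ta"
  Position 3: "al"
Bigrams = "vi", "it", "ta", "al"


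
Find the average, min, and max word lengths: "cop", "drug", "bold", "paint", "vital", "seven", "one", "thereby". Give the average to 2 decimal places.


Lengths: "cop"=3, "drug"=4, "bold"=4, "paint"=5, "vital"=5, "seven"=5, "one"=3, "thereby"=7
Sum = 36, Count = 8
Average = 36/8 = 4.50
= avg=4.50, min=3, max=7


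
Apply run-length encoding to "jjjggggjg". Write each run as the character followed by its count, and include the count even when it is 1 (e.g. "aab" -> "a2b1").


String: "jjjggggjg"
Scanning for consecutive runs:
  'j' x 3
  'g' x 4
  'j' x 1
  'g' x 1
RLE = "j3g4j1g1"


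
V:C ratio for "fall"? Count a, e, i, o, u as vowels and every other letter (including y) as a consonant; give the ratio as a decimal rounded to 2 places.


Word: "fall"
Vowels (a,e,i,o,u): 1
Consonants: 3
Ratio = 1/3
= 0.33


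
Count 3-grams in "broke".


Word: "broke" (length 5)
Number of 3-grams = length - 3 + 1 = 5 - 3 + 1
= 3


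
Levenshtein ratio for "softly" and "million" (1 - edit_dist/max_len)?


Word 1: "softly" (length 6)
Word 2: "million" (length 7)
One optimal edit sequence:
  1. insert 'm'  (+1)
  2. substitute 's' -> 'i'  (+1)
  3. substitute 'o' -> 'l'  (+1)
  4. substitute 'f' -> 'l'  (+1)
  5. substitute 't' -> 'i'  (+1)
  6. substitute 'l' -> 'o'  (+1)
  7. substitute 'y' -> 'n'  (+1)
Edit distance = 7
Max length = max(6, 7) = 7
Similarity = 1 - 7/7
= 0.0000


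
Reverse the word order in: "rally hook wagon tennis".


Original: "rally hook wagon tennis"
Words (1..n): rally | hook | wagon | tennis
Reversed (n..1): tennis | wagon | hook | rally
Result = "tennis wagon hook rally"


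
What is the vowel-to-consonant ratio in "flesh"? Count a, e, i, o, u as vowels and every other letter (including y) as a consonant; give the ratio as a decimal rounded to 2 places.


Word: "flesh"
Vowels (a,e,i,o,u): 1
Consonants: 4
Ratio = 1/4
= 0.25


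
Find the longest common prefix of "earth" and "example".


Word 1: "earth"
Word 2: "example"
Comparing from start:
  Pos 0: 'e' == 'e'
  Pos 1: 'a' != 'x' (stop)
LCP = "e" (length 1)


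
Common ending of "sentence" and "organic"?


Word 1: "sentence"
Word 2: "organic"
Comparing from end:
  Pos -1: 'e' != 'c' (stop)
LCS = "" (length 0)


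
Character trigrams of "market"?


Word: "market" (length 6)
Number of trigrams = 6 - 3 + 1 = 4
  Position 0: "mar"
  Position 1: "ark"
  Position 2: "rke"
  Position 3: "ket"
Trigrams = "mar", "ark", "rke", "ket"


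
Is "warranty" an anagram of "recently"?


Word 1: "recently" → sorted: ceelnrty
Word 2: "warranty" → sorted: aanrrtwy
Same letters? ceelnrty != aanrrtwy
Anagram = No


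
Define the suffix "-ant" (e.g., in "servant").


Suffix: -ant
Example: servant (serve + -ant, with a spelling change)
Meaning = one who / that which


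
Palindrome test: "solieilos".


Word: "solieilos"
Reversed: "solieilos"
Forward == Backward? solieilos == solieilos
Palindrome = Yes


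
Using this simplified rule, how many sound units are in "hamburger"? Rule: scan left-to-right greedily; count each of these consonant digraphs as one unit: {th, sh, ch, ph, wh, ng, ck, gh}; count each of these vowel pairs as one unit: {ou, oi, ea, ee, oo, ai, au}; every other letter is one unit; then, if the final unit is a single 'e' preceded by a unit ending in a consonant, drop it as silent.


Word: "hamburger" (9 letters)
Left-to-right scan:
  (1) 'h' (letter)
  (2) 'a' (letter)
  (3) 'm' (letter)
  (4) 'b' (letter)
  (5) 'u' (letter)
  (6) 'r' (letter)
  (7) 'g' (letter)
  (8) 'e' (letter)
  (9) 'r' (letter)
Units from scan: 9
Sound units = 9 units


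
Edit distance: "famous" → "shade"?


Word 1: "famous" (length 6)
Word 2: "shade" (length 5)
One optimal edit sequence (insert/delete/substitute each cost 1):
  1. delete 'f'  (+1)
  2. substitute 'a' -> 's'  (+1)
  3. substitute 'm' -> 'h'  (+1)
  4. substitute 'o' -> 'a'  (+1)
  5. substitute 'u' -> 'd'  (+1)
  6. substitute 's' -> 'e'  (+1)
Total edit operations: 6
Edit distance = 6


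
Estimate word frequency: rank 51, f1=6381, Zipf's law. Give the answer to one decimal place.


Zipf's law: f(r) = f(1) / r
f(1) = 6381
f(51) = 6381 / 51
= 125.1 occurrences


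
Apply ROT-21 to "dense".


Word: "dense"
Shift: 21
Each letter → (letter + shift) mod 26:
  'd' (3) + 21 = 24 → 'y'
  'e' (4) + 21 = 25 → 'z'
  'n' (13) + 21 = 8 → 'i'
  's' (18) + 21 = 13 → 'n'
  'e' (4) + 21 = 25 → 'z'
Result = "yzinz"


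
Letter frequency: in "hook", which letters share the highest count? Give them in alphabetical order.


Word: "hook"
Letter counts:
  'h': 1
  'k': 1
  'o': 2
Maximum count = 2
Most frequent = 'o' (2 times each)


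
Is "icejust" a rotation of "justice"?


Word: "justice", Candidate: "icejust"
Method: check if candidate is substring of word+word
"justicejustice" contains "icejust"? Yes
Is rotation = Yes


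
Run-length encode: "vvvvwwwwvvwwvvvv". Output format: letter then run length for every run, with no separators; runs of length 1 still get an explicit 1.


String: "vvvvwwwwvvwwvvvv"
Scanning for consecutive runs:
  'v' x 4
  'w' x 4
  'v' x 2
  'w' x 2
  'v' x 4
RLE = "v4w4v2w2v4"


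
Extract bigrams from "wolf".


Word: "wolf" (length 4)
Number of bigrams = 4 - 2 + 1 = 3
  Position 0: "wo"
  Position 1: "ol"
  Position 2: "lf"
Bigrams = "wo", "ol", "lf"


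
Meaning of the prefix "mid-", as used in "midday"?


Prefix: mid-
As in: midday -> mid- + day
Meaning = middle


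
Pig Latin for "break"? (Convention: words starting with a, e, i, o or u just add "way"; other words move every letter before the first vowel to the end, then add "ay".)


Word: "break"
Starts with consonant(s) → move to end, add 'ay'
Consonant cluster: "br"
Pig Latin = "eakbray"


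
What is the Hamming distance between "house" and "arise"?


Comparing character by character (same length = 5):
  Pos 0: 'h' vs 'a' !=
  Pos 1: 'o' vs 'r' !=
  Pos 2: 'u' vs 'i' !=
  Pos 3: 's' vs 's' =
  Pos 4: 'e' vs 'e' =
Hamming distance = 3


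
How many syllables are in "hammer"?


Word: "hammer"
Syllable breakdown: ham-mer
Counting: 2 parts
= 2 syllables


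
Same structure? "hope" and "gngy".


Pattern of "hope": [0, 1, 2, 3]
Pattern of "gngy": [0, 1, 0, 2]
Patterns do not match
Same pattern = No


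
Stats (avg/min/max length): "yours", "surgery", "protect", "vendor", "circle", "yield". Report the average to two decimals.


Lengths: "yours"=5, "surgery"=7, "protect"=7, "vendor"=6, "circle"=6, "yield"=5
Sum = 36, Count = 6
Average = 36/6 = 6.00
= avg=6.00, min=5, max=7


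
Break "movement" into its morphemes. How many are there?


Word: "movement"
Morphemes: move | -ment
Each morpheme carries meaning
= 2 morphemes


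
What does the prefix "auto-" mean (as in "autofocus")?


Prefix: auto-
Example: autofocus = auto- + focus
Meaning = self


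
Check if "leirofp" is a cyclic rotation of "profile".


Word: "profile", Candidate: "leirofp"
Method: check if candidate is substring of word+word
"profileprofile" contains "leirofp"? No
Is rotation = No


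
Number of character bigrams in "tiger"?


Word: "tiger" (length 5)
Number of 2-grams = length - 2 + 1 = 5 - 2 + 1
= 4


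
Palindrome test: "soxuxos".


Word: "soxuxos"
Reversed: "soxuxos"
Forward == Backward? soxuxos == soxuxos
Palindrome = Yes


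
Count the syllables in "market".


Word: "market"
Syllable breakdown: mar / ket
Counting: 2 parts
= 2 syllables


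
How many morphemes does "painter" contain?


Word: "painter"
Morphemes: paint / -er
Each morpheme carries meaning
= 2 morphemes


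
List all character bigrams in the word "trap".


Word: "trap" (length 4)
Number of bigrams = 4 - 2 + 1 = 3
  Position 0: "tr"
  Position 1: "ra"
  Position 2: "ap"
Bigrams = "tr", "ra", "ap"


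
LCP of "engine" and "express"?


Word 1: "engine"
Word 2: "express"
Comparing from start:
  Pos 0: 'e' == 'e'
  Pos 1: 'n' != 'x' (stop)
LCP = "e" (length 1)


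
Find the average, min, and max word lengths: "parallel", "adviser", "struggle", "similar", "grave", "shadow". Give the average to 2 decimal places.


Lengths: "parallel"=8, "adviser"=7, "struggle"=8, "similar"=7, "grave"=5, "shadow"=6
Sum = 41, Count = 6
Average = 41/6 = 6.83
= avg=6.83, min=5, max=8


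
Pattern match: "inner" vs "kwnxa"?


Pattern of "inner": [0, 1, 1, 2, 3]
Pattern of "kwnxa": [0, 1, 2, 3, 4]
Patterns do not match
Same pattern = No


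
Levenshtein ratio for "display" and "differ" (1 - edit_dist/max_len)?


Word 1: "display" (length 7)
Word 2: "differ" (length 6)
One optimal edit sequence:
  1. keep 'd'
  2. keep 'i'
  3. delete 's'  (+1)
  4. substitute 'p' -> 'f'  (+1)
  5. substitute 'l' -> 'f'  (+1)
  6. substitute 'a' -> 'e'  (+1)
  7. substitute 'y' -> 'r'  (+1)
Edit distance = 5
Max length = max(7, 6) = 7
Similarity = 1 - 5/7
= 0.2857


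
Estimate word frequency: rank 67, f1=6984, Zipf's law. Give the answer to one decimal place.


Zipf's law: f(r) = f(1) / r
f(1) = 6984
f(67) = 6984 / 67
= 104.2 occurrences


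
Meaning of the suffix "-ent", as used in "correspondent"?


Suffix: -ent
Example: correspondent = correspond + -ent
Meaning = one who / that which


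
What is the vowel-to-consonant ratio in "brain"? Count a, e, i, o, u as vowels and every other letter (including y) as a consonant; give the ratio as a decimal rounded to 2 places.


Word: "brain"
Vowels (a,e,i,o,u): 2
Consonants: 3
Ratio = 2/3
= 0.67


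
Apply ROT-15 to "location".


Word: "location"
Shift: 15
Each letter → (letter + shift) mod 26:
  'l' (11) + 15 = 0 → 'a'
  'o' (14) + 15 = 3 → 'd'
  'c' (2) + 15 = 17 → 'r'
  'a' (0) + 15 = 15 → 'p'
  't' (19) + 15 = 8 → 'i'
  'i' (8) + 15 = 23 → 'x'
  'o' (14) + 15 = 3 → 'd'
  'n' (13) + 15 = 2 → 'c'
Result = "adrpixdc"


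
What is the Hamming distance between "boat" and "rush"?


Comparing character by character (same length = 4):
  Pos 0: 'b' vs 'r' !=
  Pos 1: 'o' vs 'u' !=
  Pos 2: 'a' vs 's' !=
  Pos 3: 't' vs 'h' !=
Hamming distance = 4


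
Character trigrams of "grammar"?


Word: "grammar" (length 7)
Number of trigrams = 7 - 3 + 1 = 5
  Position 0: "gra"
  Position 1: "ram"
  Position 2: "amm"
  Position 3: "mma"
  Position 4: "mar"
Trigrams = "gra", "ram", "amm", "mma", "mar"


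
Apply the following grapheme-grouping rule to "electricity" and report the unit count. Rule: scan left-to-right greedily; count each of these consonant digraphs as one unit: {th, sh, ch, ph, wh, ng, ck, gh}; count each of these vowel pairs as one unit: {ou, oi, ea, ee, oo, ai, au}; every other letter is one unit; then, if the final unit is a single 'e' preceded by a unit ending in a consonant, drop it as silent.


Word: "electricity" (11 letters)
Left-to-right scan:
  [1] 'e' (letter)
  [2] 'l' (letter)
  [3] 'e' (letter)
  [4] 'c' (letter)
  [5] 't' (letter)
  [6] 'r' (letter)
  [7] 'i' (letter)
  [8] 'c' (letter)
  [9] 'i' (letter)
  [10] 't' (letter)
  [11] 'y' (letter)
Units from scan: 11
Sound units = 11 units


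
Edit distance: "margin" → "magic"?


Word 1: "margin" (length 6)
Word 2: "magic" (length 5)
One optimal edit sequence (insert/delete/substitute each cost 1):
  1. keep 'm'
  2. keep 'a'
  3. delete 'r'  (+1)
  4. keep 'g'
  5. keep 'i'
  6. substitute 'n' -> 'c'  (+1)
Total edit operations: 2
Edit distance = 2


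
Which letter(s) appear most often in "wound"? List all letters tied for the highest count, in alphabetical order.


Word: "wound"
Letter counts:
  'd': 1
  'n': 1
  'o': 1
  'u': 1
  'w': 1
Maximum count = 1
Most frequent = 'd', 'n', 'o', 'u', 'w' (1 time each)


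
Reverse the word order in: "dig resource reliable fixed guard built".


Original: "dig resource reliable fixed guard built"
Words (1..n): dig | resource | reliable | fixed | guard | built
Reversed (n..1): built | guard | fixed | reliable | resource | dig
Result = "built guard fixed reliable resource dig"


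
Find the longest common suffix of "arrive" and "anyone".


Word 1: "arrive"
Word 2: "anyone"
Comparing from end:
  Pos -1: 'e' == 'e'
  Pos -2: 'v' != 'n' (stop)
LCS = "e" (length 1)


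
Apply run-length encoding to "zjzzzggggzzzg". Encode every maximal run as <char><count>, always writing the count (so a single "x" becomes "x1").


String: "zjzzzggggzzzg"
Scanning for consecutive runs:
  'z' x 1
  'j' x 1
  'z' x 3
  'g' x 4
  'z' x 3
  'g' x 1
RLE = "z1j1z3g4z3g1"


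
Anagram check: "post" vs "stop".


Word 1: "post" → sorted: opst
Word 2: "stop" → sorted: opst
Same letters? opst == opst
Anagram = Yes


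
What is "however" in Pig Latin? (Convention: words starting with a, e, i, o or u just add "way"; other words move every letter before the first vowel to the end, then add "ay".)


Word: "however"
Starts with consonant(s) → move to end, add 'ay'
Consonant cluster: "h"
Pig Latin = "oweverhay"


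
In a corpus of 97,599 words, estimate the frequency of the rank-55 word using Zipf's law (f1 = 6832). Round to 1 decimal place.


Zipf's law: f(r) = f(1) / r
f(1) = 6832
f(55) = 6832 / 55
= 124.2 occurrences


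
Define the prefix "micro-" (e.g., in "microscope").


Prefix: micro-
Example: microscope = micro- + scope
Meaning = small


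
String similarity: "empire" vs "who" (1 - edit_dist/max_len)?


Word 1: "empire" (length 6)
Word 2: "who" (length 3)
One optimal edit sequence:
  1. delete 'e'  (+1)
  2. delete 'm'  (+1)
  3. delete 'p'  (+1)
  4. substitute 'i' -> 'w'  (+1)
  5. substitute 'r' -> 'h'  (+1)
  6. substitute 'e' -> 'o'  (+1)
Edit distance = 6
Max length = max(6, 3) = 6
Similarity = 1 - 6/6
= 0.0000


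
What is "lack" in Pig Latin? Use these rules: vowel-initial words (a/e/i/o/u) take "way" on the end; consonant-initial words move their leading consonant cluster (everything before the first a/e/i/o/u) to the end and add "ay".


Word: "lack"
Starts with consonant(s) → move to end, add 'ay'
Consonant cluster: "l"
Pig Latin = "acklay"


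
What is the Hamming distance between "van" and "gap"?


Comparing character by character (same length = 3):
  Pos 0: 'v' vs 'g' !=
  Pos 1: 'a' vs 'a' =
  Pos 2: 'n' vs 'p' !=
Hamming distance = 2


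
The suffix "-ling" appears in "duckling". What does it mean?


Suffix: -ling
Example: duckling (duck + -ling)
Meaning = small / young


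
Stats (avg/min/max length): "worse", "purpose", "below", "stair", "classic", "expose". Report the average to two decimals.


Lengths: "worse"=5, "purpose"=7, "below"=5, "stair"=5, "classic"=7, "expose"=6
Sum = 35, Count = 6
Average = 35/6 = 5.83
= avg=5.83, min=5, max=7


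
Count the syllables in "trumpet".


Word: "trumpet"
Syllable breakdown: trum-pet
Counting: 2 parts
= 2 syllables


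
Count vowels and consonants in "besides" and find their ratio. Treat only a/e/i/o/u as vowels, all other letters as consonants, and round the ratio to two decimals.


Word: "besides"
Vowels (a,e,i,o,u): 3
Consonants: 4
Ratio = 3/4
= 0.75


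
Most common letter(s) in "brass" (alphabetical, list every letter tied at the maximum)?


Word: "brass"
Letter counts:
  'a': 1
  'b': 1
  'r': 1
  's': 2
Maximum count = 2
Most frequent = 's' (2 times each)


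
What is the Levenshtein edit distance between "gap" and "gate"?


Word 1: "gap" (length 3)
Word 2: "gate" (length 4)
One optimal edit sequence (insert/delete/substitute each cost 1):
  1. keep 'g'
  2. keep 'a'
  3. insert 't'  (+1)
  4. substitute 'p' -> 'e'  (+1)
Total edit operations: 2
Edit distance = 2


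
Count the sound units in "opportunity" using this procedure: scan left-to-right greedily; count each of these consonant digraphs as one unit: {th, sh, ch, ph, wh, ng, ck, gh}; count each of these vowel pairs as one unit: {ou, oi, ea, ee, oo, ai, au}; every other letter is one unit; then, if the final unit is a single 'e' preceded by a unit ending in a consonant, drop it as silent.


Word: "opportunity" (11 letters)
Left-to-right scan:
  1. 'o' (letter)
  2. 'p' (letter)
  3. 'p' (letter)
  4. 'o' (letter)
  5. 'r' (letter)
  6. 't' (letter)
  7. 'u' (letter)
  8. 'n' (letter)
  9. 'i' (letter)
  10. 't' (letter)
  11. 'y' (letter)
Units from scan: 11
Sound units = 11 units


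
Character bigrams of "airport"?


Word: "airport" (length 7)
Number of bigrams = 7 - 2 + 1 = 6
  Position 0: "ai"
  Position 1: "ir"
  Position 2: "rp"
  Position 3: "po"
  Position 4: "or"
  Position 5: "rt"
Bigrams = "ai", "ir", "rp", "po", "or", "rt"


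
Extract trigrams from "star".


Word: "star" (length 4)
Number of trigrams = 4 - 3 + 1 = 2
  Position 0: "sta"
  Position 1: "tar"
Trigrams = "sta", "tar"


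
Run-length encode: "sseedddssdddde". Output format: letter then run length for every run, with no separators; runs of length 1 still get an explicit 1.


String: "sseedddssdddde"
Scanning for consecutive runs:
  's' x 2
  'e' x 2
  'd' x 3
  's' x 2
  'd' x 4
  'e' x 1
RLE = "s2e2d3s2d4e1"


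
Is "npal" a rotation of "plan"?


Word: "plan", Candidate: "npal"
Method: check if candidate is substring of word+word
"planplan" contains "npal"? No
Is rotation = No
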